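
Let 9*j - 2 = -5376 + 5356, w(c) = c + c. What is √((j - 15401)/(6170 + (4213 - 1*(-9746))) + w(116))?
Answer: 5*√3747637349/20129 ≈ 15.206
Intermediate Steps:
w(c) = 2*c
j = -2 (j = 2/9 + (-5376 + 5356)/9 = 2/9 + (⅑)*(-20) = 2/9 - 20/9 = -2)
√((j - 15401)/(6170 + (4213 - 1*(-9746))) + w(116)) = √((-2 - 15401)/(6170 + (4213 - 1*(-9746))) + 2*116) = √(-15403/(6170 + (4213 + 9746)) + 232) = √(-15403/(6170 + 13959) + 232) = √(-15403/20129 + 232) = √(4654525/20129) = 5*√3747637349/20129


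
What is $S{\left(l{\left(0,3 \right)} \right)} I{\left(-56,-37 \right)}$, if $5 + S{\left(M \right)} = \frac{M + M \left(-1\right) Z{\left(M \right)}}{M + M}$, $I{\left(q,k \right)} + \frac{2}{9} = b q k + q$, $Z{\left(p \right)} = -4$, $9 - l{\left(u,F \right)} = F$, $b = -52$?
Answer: $\frac{2425505}{9} \approx 2.695 \cdot 10^{5}$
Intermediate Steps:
$l{\left(u,F \right)} = 9 - F$
$I{\left(q,k \right)} = - \frac{2}{9} + q - 52 k q$ ($I{\left(q,k \right)} = - \frac{2}{9} + \left(- 52 q k + q\right) = - \frac{2}{9} - \left(- q + 52 k q\right) = - \frac{2}{9} + q - 52 k q$)
$S{\left(M \right)} = - \frac{5}{2}$ ($S{\left(M \right)} = -5 + \frac{M + M \left(-1\right) \left(-4\right)}{M + M} = -5 + \frac{M + - M \left(-4\right)}{2 M} = -5 + \left(M + 4 M\right) \frac{1}{2 M} = -5 + 5 M \frac{1}{2 M} = -5 + \frac{5}{2} = - \frac{5}{2}$)
$S{\left(l{\left(0,3 \right)} \right)} I{\left(-56,-37 \right)} = - \frac{5 \left(- \frac{2}{9} - 56 - \left(-1924\right) \left(-56\right)\right)}{2} = - \frac{5 \left(- \frac{2}{9} - 56 - 107744\right)}{2} = \left(- \frac{5}{2}\right) \left(- \frac{970202}{9}\right) = \frac{2425505}{9}$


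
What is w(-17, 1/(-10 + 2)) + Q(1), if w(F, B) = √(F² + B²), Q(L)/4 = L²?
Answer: 4 + √18497/8 ≈ 21.000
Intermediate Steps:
Q(L) = 4*L²
w(F, B) = √(B² + F²)
w(-17, 1/(-10 + 2)) + Q(1) = √((1/(-10 + 2))² + (-17)²) + 4*1² = √((1/(-8))² + 289) + 4*1 = √((-⅛)² + 289) + 4 = √(1/64 + 289) + 4 = √(18497/64) + 4 = √18497/8 + 4 = 4 + √18497/8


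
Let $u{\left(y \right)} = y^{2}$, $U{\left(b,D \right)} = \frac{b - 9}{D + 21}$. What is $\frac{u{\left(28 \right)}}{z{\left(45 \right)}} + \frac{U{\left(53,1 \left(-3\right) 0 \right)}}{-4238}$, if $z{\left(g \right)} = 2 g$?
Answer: $\frac{5814206}{667485} \approx 8.7106$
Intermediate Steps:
$U{\left(b,D \right)} = \frac{-9 + b}{21 + D}$
$\frac{u{\left(28 \right)}}{z{\left(45 \right)}} + \frac{U{\left(53,1 \left(-3\right) 0 \right)}}{-4238} = \frac{28^{2}}{2 \cdot 45} + \frac{\frac{1}{21 + 1 \left(-3\right) 0} \left(-9 + 53\right)}{-4238} = \frac{784}{90} + \frac{1}{21 - 0} \cdot 44 \left(- \frac{1}{4238}\right) = 784 \cdot \frac{1}{90} + \frac{1}{21 + 0} \cdot 44 \left(- \frac{1}{4238}\right) = \frac{392}{45} + \frac{1}{21} \cdot 44 \left(- \frac{1}{4238}\right) = \frac{392}{45} + \frac{44}{21} \left(- \frac{1}{4238}\right) = \frac{392}{45} - \frac{22}{44499} = \frac{5814206}{667485}$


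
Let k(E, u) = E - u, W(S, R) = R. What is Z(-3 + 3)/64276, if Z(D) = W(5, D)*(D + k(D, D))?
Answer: 0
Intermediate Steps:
Z(D) = D**2 (Z(D) = D*(D + (D - D)) = D*(D + 0) = D*D = D**2)
Z(-3 + 3)/64276 = (-3 + 3)**2/64276 = 0**2*(1/64276) = 0*(1/64276) = 0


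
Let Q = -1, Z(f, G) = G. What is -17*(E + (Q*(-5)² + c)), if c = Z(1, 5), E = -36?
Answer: 952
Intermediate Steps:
c = 5
-17*(E + (Q*(-5)² + c)) = -17*(-36 + (-1*(-5)² + 5)) = -17*(-36 + (-1*25 + 5)) = -17*(-36 + (-25 + 5)) = -17*(-36 - 20) = -17*(-56) = 952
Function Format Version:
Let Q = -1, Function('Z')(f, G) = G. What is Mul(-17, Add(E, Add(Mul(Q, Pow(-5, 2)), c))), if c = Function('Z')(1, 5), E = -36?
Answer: 952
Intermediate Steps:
c = 5
Mul(-17, Add(E, Add(Mul(Q, Pow(-5, 2)), c))) = Mul(-17, Add(-36, Add(Mul(-1, Pow(-5, 2)), 5))) = Mul(-17, Add(-36, Add(Mul(-1, 25), 5))) = Mul(-17, Add(-36, Add(-25, 5))) = Mul(-17, Add(-36, -20)) = Mul(-17, -56) = 952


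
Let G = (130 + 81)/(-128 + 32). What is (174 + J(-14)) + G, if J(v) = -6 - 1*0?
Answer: 15917/96 ≈ 165.80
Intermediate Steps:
J(v) = -6 (J(v) = -6 + 0 = -6)
G = -211/96 (G = 211/(-96) = 211*(-1/96) = -211/96 ≈ -2.1979)
(174 + J(-14)) + G = (174 - 6) - 211/96 = 168 - 211/96 = 15917/96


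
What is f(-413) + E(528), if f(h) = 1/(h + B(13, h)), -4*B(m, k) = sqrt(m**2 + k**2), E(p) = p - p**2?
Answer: -355940348152/1279183 + 2*sqrt(170738)/1279183 ≈ -2.7826e+5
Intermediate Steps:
B(m, k) = -sqrt(k**2 + m**2)/4 (B(m, k) = -sqrt(m**2 + k**2)/4 = -sqrt(k**2 + m**2)/4)
f(h) = 1/(h - sqrt(169 + h**2)/4) (f(h) = 1/(h - sqrt(h**2 + 13**2)/4) = 1/(h - sqrt(h**2 + 169)/4) = 1/(h - sqrt(169 + h**2)/4))
f(-413) + E(528) = 4/(-sqrt(169 + (-413)**2) + 4*(-413)) + 528*(1 - 1*528) = 4/(-sqrt(169 + 170569) - 1652) + 528*(1 - 528) = 4/(-sqrt(170738) - 1652) + 528*(-527) = 4/(-1652 - sqrt(170738)) - 278256 = -278256 + 4/(-1652 - sqrt(170738))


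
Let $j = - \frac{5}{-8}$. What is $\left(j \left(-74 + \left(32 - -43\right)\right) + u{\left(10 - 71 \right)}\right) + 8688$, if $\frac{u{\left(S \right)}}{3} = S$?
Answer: $\frac{68045}{8} \approx 8505.6$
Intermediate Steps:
$u{\left(S \right)} = 3 S$
$j = \frac{5}{8}$ ($j = \left(-5\right) \left(- \frac{1}{8}\right) = \frac{5}{8} \approx 0.625$)
$\left(j \left(-74 + \left(32 - -43\right)\right) + u{\left(10 - 71 \right)}\right) + 8688 = \left(\frac{5 \left(-74 + \left(32 - -43\right)\right)}{8} + 3 \left(10 - 71\right)\right) + 8688 = \left(\frac{5 \left(-74 + \left(32 + 43\right)\right)}{8} + 3 \left(10 - 71\right)\right) + 8688 = \left(\frac{5 \left(-74 + 75\right)}{8} + 3 \left(-61\right)\right) + 8688 = \left(\frac{5}{8} \cdot 1 - 183\right) + 8688 = \left(\frac{5}{8} - 183\right) + 8688 = - \frac{1459}{8} + 8688 = \frac{68045}{8}$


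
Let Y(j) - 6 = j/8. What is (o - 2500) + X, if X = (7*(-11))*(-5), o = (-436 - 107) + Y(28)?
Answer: -5297/2 ≈ -2648.5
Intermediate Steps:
Y(j) = 6 + j/8
o = -1067/2 (o = (-436 - 107) + (6 + (⅛)*28) = -543 + (6 + 7/2) = -543 + 19/2 = -1067/2 ≈ -533.50)
X = 385 (X = -77*(-5) = 385)
(o - 2500) + X = (-1067/2 - 2500) + 385 = -6067/2 + 385 = -5297/2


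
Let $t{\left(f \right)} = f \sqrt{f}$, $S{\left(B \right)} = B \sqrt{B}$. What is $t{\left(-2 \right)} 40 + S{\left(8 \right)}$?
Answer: $\sqrt{2} \left(16 - 80 i\right) \approx 22.627 - 113.14 i$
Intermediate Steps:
$S{\left(B \right)} = B^{\frac{3}{2}}$
$t{\left(f \right)} = f^{\frac{3}{2}}$
$t{\left(-2 \right)} 40 + S{\left(8 \right)} = \left(-2\right)^{\frac{3}{2}} \cdot 40 + 8^{\frac{3}{2}} = - 2 i \sqrt{2} \cdot 40 + 16 \sqrt{2} = - 80 i \sqrt{2} + 16 \sqrt{2} = 16 \sqrt{2} - 80 i \sqrt{2}$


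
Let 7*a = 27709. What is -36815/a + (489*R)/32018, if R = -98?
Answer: -684219242/63370483 ≈ -10.797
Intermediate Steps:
a = 27709/7 (a = (⅐)*27709 = 27709/7 ≈ 3958.4)
-36815/a + (489*R)/32018 = -36815/27709/7 + (489*(-98))/32018 = -36815*7/27709 - 47922*1/32018 = -257705/27709 - 3423/2287 = -684219242/63370483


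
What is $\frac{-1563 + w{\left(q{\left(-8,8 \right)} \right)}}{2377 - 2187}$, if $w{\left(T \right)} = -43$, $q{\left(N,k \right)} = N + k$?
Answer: $- \frac{803}{95} \approx -8.4526$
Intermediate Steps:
$\frac{-1563 + w{\left(q{\left(-8,8 \right)} \right)}}{2377 - 2187} = \frac{-1563 - 43}{2377 - 2187} = - \frac{1606}{190} = \left(-1606\right) \frac{1}{190} = - \frac{803}{95}$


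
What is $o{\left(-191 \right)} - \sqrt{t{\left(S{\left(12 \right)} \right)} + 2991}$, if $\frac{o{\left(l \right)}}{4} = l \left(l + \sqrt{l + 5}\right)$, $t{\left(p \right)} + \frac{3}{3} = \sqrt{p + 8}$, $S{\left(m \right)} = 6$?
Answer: $145924 - \sqrt{2990 + \sqrt{14}} - 764 i \sqrt{186} \approx 1.4587 \cdot 10^{5} - 10420.0 i$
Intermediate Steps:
$t{\left(p \right)} = -1 + \sqrt{8 + p}$ ($t{\left(p \right)} = -1 + \sqrt{p + 8} = -1 + \sqrt{8 + p}$)
$o{\left(l \right)} = 4 l \left(l + \sqrt{5 + l}\right)$ ($o{\left(l \right)} = 4 l \left(l + \sqrt{l + 5}\right) = 4 l \left(l + \sqrt{5 + l}\right)$)
$o{\left(-191 \right)} - \sqrt{t{\left(S{\left(12 \right)} \right)} + 2991} = 4 \left(-191\right) \left(-191 + \sqrt{5 - 191}\right) - \sqrt{\left(-1 + \sqrt{8 + 6}\right) + 2991} = 4 \left(-191\right) \left(-191 + \sqrt{-186}\right) - \sqrt{\left(-1 + \sqrt{14}\right) + 2991} = 4 \left(-191\right) \left(-191 + i \sqrt{186}\right) - \sqrt{2990 + \sqrt{14}} = \left(145924 - 764 i \sqrt{186}\right) - \sqrt{2990 + \sqrt{14}} = 145924 - \sqrt{2990 + \sqrt{14}} - 764 i \sqrt{186}$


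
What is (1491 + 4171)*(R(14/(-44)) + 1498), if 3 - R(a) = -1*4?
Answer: 8521310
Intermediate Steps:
R(a) = 7 (R(a) = 3 - (-1)*4 = 3 - 1*(-4) = 3 + 4 = 7)
(1491 + 4171)*(R(14/(-44)) + 1498) = (1491 + 4171)*(7 + 1498) = 5662*1505 = 8521310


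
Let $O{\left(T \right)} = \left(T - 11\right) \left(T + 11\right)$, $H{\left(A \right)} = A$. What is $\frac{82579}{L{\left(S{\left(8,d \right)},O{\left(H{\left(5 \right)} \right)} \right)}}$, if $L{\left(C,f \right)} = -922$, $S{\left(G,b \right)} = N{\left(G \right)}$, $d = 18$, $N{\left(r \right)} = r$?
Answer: $- \frac{82579}{922} \approx -89.565$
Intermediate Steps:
$O{\left(T \right)} = \left(-11 + T\right) \left(11 + T\right)$
$S{\left(G,b \right)} = G$
$\frac{82579}{L{\left(S{\left(8,d \right)},O{\left(H{\left(5 \right)} \right)} \right)}} = \frac{82579}{-922} = 82579 \left(- \frac{1}{922}\right) = - \frac{82579}{922}$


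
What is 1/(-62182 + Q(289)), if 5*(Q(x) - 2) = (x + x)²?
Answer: 5/23184 ≈ 0.00021567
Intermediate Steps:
Q(x) = 2 + 4*x²/5 (Q(x) = 2 + (x + x)²/5 = 2 + (2*x)²/5 = 2 + (4*x²)/5 = 2 + 4*x²/5)
1/(-62182 + Q(289)) = 1/(-62182 + (2 + (⅘)*289²)) = 1/(-62182 + (2 + (⅘)*83521)) = 1/(-62182 + (2 + 334084/5)) = 1/(-62182 + 334094/5) = 1/(23184/5) = 5/23184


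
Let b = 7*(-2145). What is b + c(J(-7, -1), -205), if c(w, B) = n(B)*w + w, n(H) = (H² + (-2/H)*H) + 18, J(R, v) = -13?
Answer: -561561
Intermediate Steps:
b = -15015
n(H) = 16 + H² (n(H) = (H² - 2) + 18 = (-2 + H²) + 18 = 16 + H²)
c(w, B) = w + w*(16 + B²) (c(w, B) = (16 + B²)*w + w = w*(16 + B²) + w = w + w*(16 + B²))
b + c(J(-7, -1), -205) = -15015 - 13*(17 + (-205)²) = -15015 - 13*(17 + 42025) = -15015 - 13*42042 = -15015 - 546546 = -561561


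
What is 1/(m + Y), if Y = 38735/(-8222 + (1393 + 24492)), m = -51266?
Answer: -17663/905472623 ≈ -1.9507e-5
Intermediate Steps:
Y = 38735/17663 (Y = 38735/(-8222 + 25885) = 38735/17663 ≈ 2.1930)
1/(m + Y) = 1/(-51266 + 38735/17663) = 1/(-905472623/17663) = -17663/905472623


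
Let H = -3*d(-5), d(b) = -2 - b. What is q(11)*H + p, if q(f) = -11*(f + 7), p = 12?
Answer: 1794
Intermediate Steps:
H = -9 (H = -3*(-2 - 1*(-5)) = -3*(-2 + 5) = -3*3 = -9)
q(f) = -77 - 11*f (q(f) = -11*(7 + f) = -77 - 11*f)
q(11)*H + p = (-77 - 11*11)*(-9) + 12 = (-77 - 121)*(-9) + 12 = -198*(-9) + 12 = 1782 + 12 = 1794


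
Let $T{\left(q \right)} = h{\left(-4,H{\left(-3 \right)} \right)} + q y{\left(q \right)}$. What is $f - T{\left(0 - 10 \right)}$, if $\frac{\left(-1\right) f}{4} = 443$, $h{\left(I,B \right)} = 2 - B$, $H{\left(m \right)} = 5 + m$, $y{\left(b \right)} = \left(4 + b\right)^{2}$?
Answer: $-1412$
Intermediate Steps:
$f = -1772$ ($f = \left(-4\right) 443 = -1772$)
$T{\left(q \right)} = q \left(4 + q\right)^{2}$ ($T{\left(q \right)} = \left(2 - \left(5 - 3\right)\right) + q \left(4 + q\right)^{2} = \left(2 - 2\right) + q \left(4 + q\right)^{2} = 0 + q \left(4 + q\right)^{2} = q \left(4 + q\right)^{2}$)
$f - T{\left(0 - 10 \right)} = -1772 - \left(0 - 10\right) \left(4 + \left(0 - 10\right)\right)^{2} = -1772 - - 10 \left(4 - 10\right)^{2} = -1772 - - 10 \left(-6\right)^{2} = -1772 - \left(-10\right) 36 = -1772 - -360 = -1772 + 360 = -1412$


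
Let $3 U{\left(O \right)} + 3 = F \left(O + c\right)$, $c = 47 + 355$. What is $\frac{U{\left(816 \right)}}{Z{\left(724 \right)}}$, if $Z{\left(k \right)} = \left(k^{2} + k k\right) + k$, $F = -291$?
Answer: $- \frac{118147}{1049076} \approx -0.11262$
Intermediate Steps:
$c = 402$
$Z{\left(k \right)} = k + 2 k^{2}$ ($Z{\left(k \right)} = \left(k^{2} + k^{2}\right) + k = 2 k^{2} + k = k + 2 k^{2}$)
$U{\left(O \right)} = -38995 - 97 O$ ($U{\left(O \right)} = -1 + \frac{\left(-291\right) \left(O + 402\right)}{3} = -1 + \frac{\left(-291\right) \left(402 + O\right)}{3} = -1 + \frac{-116982 - 291 O}{3} = -1 - \left(38994 + 97 O\right) = -38995 - 97 O$)
$\frac{U{\left(816 \right)}}{Z{\left(724 \right)}} = \frac{-38995 - 79152}{724 \left(1 + 2 \cdot 724\right)} = \frac{-38995 - 79152}{724 \left(1 + 1448\right)} = - \frac{118147}{724 \cdot 1449} = - \frac{118147}{1049076}$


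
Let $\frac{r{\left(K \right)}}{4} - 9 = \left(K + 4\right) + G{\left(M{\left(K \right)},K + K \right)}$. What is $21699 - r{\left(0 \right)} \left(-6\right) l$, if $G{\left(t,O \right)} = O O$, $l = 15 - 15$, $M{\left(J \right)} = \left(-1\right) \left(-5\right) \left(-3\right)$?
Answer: $21699$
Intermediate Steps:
$M{\left(J \right)} = -15$ ($M{\left(J \right)} = 5 \left(-3\right) = -15$)
$l = 0$ ($l = 15 - 15 = 0$)
$G{\left(t,O \right)} = O^{2}$
$r{\left(K \right)} = 52 + 4 K + 16 K^{2}$ ($r{\left(K \right)} = 36 + 4 \left(\left(K + 4\right) + \left(K + K\right)^{2}\right) = 36 + 4 \left(\left(4 + K\right) + \left(2 K\right)^{2}\right) = 36 + 4 \left(\left(4 + K\right) + 4 K^{2}\right) = 36 + 4 \left(4 + K + 4 K^{2}\right) = 36 + \left(16 + 4 K + 16 K^{2}\right) = 52 + 4 K + 16 K^{2}$)
$21699 - r{\left(0 \right)} \left(-6\right) l = 21699 - \left(52 + 4 \cdot 0 + 16 \cdot 0^{2}\right) \left(-6\right) 0 = 21699 - \left(52 + 0 + 16 \cdot 0\right) \left(-6\right) 0 = 21699 - \left(52 + 0 + 0\right) \left(-6\right) 0 = 21699 - 52 \left(-6\right) 0 = 21699 - \left(-312\right) 0 = 21699 - 0 = 21699 + 0 = 21699$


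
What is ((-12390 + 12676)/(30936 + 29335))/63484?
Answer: 143/1913122082 ≈ 7.4747e-8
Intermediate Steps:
((-12390 + 12676)/(30936 + 29335))/63484 = (286/60271)*(1/63484) = 143/1913122082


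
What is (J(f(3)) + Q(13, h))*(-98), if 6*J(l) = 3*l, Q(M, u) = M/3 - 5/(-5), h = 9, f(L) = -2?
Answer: -1274/3 ≈ -424.67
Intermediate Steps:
Q(M, u) = 1 + M/3 (Q(M, u) = M*(1/3) - 5*(-1/5) = M/3 + 1 = 1 + M/3)
J(l) = l/2 (J(l) = (3*l)/6 = l/2)
(J(f(3)) + Q(13, h))*(-98) = ((1/2)*(-2) + (1 + (1/3)*13))*(-98) = (-1 + (1 + 13/3))*(-98) = (-1 + 16/3)*(-98) = (13/3)*(-98) = -1274/3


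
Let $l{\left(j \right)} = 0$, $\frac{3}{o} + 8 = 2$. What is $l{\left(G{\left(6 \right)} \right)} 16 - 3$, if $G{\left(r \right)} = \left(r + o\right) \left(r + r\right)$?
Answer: $-3$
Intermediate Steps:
$o = - \frac{1}{2}$ ($o = \frac{3}{-8 + 2} = \frac{3}{-6} = 3 \left(- \frac{1}{6}\right) = - \frac{1}{2} \approx -0.5$)
$G{\left(r \right)} = 2 r \left(- \frac{1}{2} + r\right)$ ($G{\left(r \right)} = \left(r - \frac{1}{2}\right) \left(r + r\right) = \left(- \frac{1}{2} + r\right) 2 r = 2 r \left(- \frac{1}{2} + r\right)$)
$l{\left(G{\left(6 \right)} \right)} 16 - 3 = 0 \cdot 16 - 3 = 0 - 3 = -3$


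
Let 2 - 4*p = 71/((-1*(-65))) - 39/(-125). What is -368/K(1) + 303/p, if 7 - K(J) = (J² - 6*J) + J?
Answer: 484279/242 ≈ 2001.2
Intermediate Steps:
p = 242/1625 (p = ½ - (71/((-1*(-65))) - 39/(-125))/4 = ½ - (71/65 - 39*(-1/125))/4 = ½ - (71*(1/65) + 39/125)/4 = ½ - (71/65 + 39/125)/4 = ½ - ¼*2282/1625 = ½ - 1141/3250 = 242/1625 ≈ 0.14892)
K(J) = 7 - J² + 5*J (K(J) = 7 - ((J² - 6*J) + J) = 7 - (J² - 5*J) = 7 + (-J² + 5*J) = 7 - J² + 5*J)
-368/K(1) + 303/p = -368/(7 - 1*1² + 5*1) + 303/(242/1625) = -368/(7 - 1*1 + 5) + 303*(1625/242) = -368/(7 - 1 + 5) + 492375/242 = -368/11 + 492375/242 = 484279/242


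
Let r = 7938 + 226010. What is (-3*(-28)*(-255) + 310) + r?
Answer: 212838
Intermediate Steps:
r = 233948
(-3*(-28)*(-255) + 310) + r = (-3*(-28)*(-255) + 310) + 233948 = (84*(-255) + 310) + 233948 = (-21420 + 310) + 233948 = -21110 + 233948 = 212838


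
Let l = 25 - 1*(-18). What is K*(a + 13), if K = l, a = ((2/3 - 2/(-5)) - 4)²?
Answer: 209023/225 ≈ 928.99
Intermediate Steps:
l = 43 (l = 25 + 18 = 43)
a = 1936/225 (a = ((2*(⅓) - 2*(-⅕)) - 4)² = ((⅔ + ⅖) - 4)² = (16/15 - 4)² = (-44/15)² = 1936/225 ≈ 8.6044)
K = 43
K*(a + 13) = 43*(1936/225 + 13) = 43*(4861/225) = 209023/225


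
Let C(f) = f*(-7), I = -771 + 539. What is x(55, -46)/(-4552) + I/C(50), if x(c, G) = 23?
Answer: 524007/796600 ≈ 0.65780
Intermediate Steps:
I = -232
C(f) = -7*f
x(55, -46)/(-4552) + I/C(50) = 23/(-4552) - 232/((-7*50)) = 23*(-1/4552) - 232/(-350) = -23/4552 - 232*(-1/350) = -23/4552 + 116/175 = 524007/796600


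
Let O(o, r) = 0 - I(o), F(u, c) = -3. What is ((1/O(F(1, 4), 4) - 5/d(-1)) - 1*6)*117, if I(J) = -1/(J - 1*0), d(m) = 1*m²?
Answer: -1638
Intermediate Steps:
d(m) = m²
I(J) = -1/J (I(J) = -1/(J + 0) = -1/J)
O(o, r) = 1/o (O(o, r) = 0 - (-1)/o = 0 + 1/o = 1/o)
((1/O(F(1, 4), 4) - 5/d(-1)) - 1*6)*117 = ((1/1/(-3) - 5/((-1)²)) - 1*6)*117 = ((1/(-⅓) - 5/1) - 6)*117 = ((1*(-3) - 5*1) - 6)*117 = ((-3 - 5) - 6)*117 = (-8 - 6)*117 = -14*117 = -1638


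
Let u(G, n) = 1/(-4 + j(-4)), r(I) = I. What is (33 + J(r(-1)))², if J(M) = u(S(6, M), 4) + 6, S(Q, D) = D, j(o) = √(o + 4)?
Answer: 24025/16 ≈ 1501.6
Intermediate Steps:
j(o) = √(4 + o)
u(G, n) = -¼ (u(G, n) = 1/(-4 + √(4 - 4)) = 1/(-4 + √0) = 1/(-4 + 0) = 1/(-4) = -¼)
J(M) = 23/4 (J(M) = -¼ + 6 = 23/4)
(33 + J(r(-1)))² = (33 + 23/4)² = (155/4)² = 24025/16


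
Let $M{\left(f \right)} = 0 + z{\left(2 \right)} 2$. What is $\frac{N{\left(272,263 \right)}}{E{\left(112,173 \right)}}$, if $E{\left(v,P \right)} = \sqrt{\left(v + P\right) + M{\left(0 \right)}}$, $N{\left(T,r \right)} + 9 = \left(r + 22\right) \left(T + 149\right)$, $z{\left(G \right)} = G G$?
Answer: $\frac{119976 \sqrt{293}}{293} \approx 7009.1$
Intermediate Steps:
$z{\left(G \right)} = G^{2}$
$M{\left(f \right)} = 8$ ($M{\left(f \right)} = 0 + 2^{2} \cdot 2 = 0 + 4 \cdot 2 = 0 + 8 = 8$)
$N{\left(T,r \right)} = -9 + \left(22 + r\right) \left(149 + T\right)$ ($N{\left(T,r \right)} = -9 + \left(r + 22\right) \left(T + 149\right) = -9 + \left(22 + r\right) \left(149 + T\right)$)
$E{\left(v,P \right)} = \sqrt{8 + P + v}$ ($E{\left(v,P \right)} = \sqrt{\left(v + P\right) + 8} = \sqrt{\left(P + v\right) + 8} = \sqrt{8 + P + v}$)
$\frac{N{\left(272,263 \right)}}{E{\left(112,173 \right)}} = \frac{3269 + 22 \cdot 272 + 149 \cdot 263 + 272 \cdot 263}{\sqrt{8 + 173 + 112}} = \frac{3269 + 5984 + 39187 + 71536}{\sqrt{293}} = 119976 \frac{\sqrt{293}}{293} = \frac{119976 \sqrt{293}}{293}$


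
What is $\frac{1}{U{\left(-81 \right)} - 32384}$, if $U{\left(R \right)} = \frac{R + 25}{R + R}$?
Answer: $- \frac{81}{2623076} \approx -3.088 \cdot 10^{-5}$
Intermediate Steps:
$U{\left(R \right)} = \frac{25 + R}{2 R}$
$\frac{1}{U{\left(-81 \right)} - 32384} = \frac{1}{\frac{25 - 81}{2 \left(-81\right)} - 32384} = \frac{1}{\frac{1}{2} \left(- \frac{1}{81}\right) \left(-56\right) - 32384} = \frac{1}{\frac{28}{81} - 32384} = \frac{1}{- \frac{2623076}{81}} = - \frac{81}{2623076}$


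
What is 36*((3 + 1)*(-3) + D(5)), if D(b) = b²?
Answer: 468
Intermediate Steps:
36*((3 + 1)*(-3) + D(5)) = 36*((3 + 1)*(-3) + 5²) = 36*(4*(-3) + 25) = 36*(-12 + 25) = 36*13 = 468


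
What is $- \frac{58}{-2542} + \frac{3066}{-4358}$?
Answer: $- \frac{1885252}{2769509} \approx -0.68072$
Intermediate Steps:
$- \frac{58}{-2542} + \frac{3066}{-4358} = \left(-58\right) \left(- \frac{1}{2542}\right) + 3066 \left(- \frac{1}{4358}\right) = \frac{29}{1271} - \frac{1533}{2179} = - \frac{1885252}{2769509}$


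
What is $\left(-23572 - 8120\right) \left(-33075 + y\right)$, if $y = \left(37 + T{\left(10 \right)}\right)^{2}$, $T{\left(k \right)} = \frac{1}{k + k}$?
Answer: $\frac{100470921237}{100} \approx 1.0047 \cdot 10^{9}$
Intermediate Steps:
$T{\left(k \right)} = \frac{1}{2 k}$
$y = \frac{549081}{400}$ ($y = \left(37 + \frac{1}{2 \cdot 10}\right)^{2} = \left(37 + \frac{1}{2} \cdot \frac{1}{10}\right)^{2} = \left(37 + \frac{1}{20}\right)^{2} = \left(\frac{741}{20}\right)^{2} = \frac{549081}{400} \approx 1372.7$)
$\left(-23572 - 8120\right) \left(-33075 + y\right) = \left(-23572 - 8120\right) \left(-33075 + \frac{549081}{400}\right) = \left(-31692\right) \left(- \frac{12680919}{400}\right) = \frac{100470921237}{100}$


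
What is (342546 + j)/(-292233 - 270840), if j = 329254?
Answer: -671800/563073 ≈ -1.1931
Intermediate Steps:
(342546 + j)/(-292233 - 270840) = (342546 + 329254)/(-292233 - 270840) = 671800/(-563073) = 671800*(-1/563073) = -671800/563073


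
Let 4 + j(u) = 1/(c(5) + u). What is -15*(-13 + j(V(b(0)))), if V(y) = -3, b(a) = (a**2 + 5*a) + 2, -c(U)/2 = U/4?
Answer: 2835/11 ≈ 257.73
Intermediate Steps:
c(U) = -U/2 (c(U) = -2*U/4 = -U/2)
b(a) = 2 + a**2 + 5*a
j(u) = -4 + 1/(-5/2 + u) (j(u) = -4 + 1/(-1/2*5 + u) = -4 + 1/(-5/2 + u))
-15*(-13 + j(V(b(0)))) = -15*(-13 + 2*(11 - 4*(-3))/(-5 + 2*(-3))) = -15*(-13 + 2*(11 + 12)/(-5 - 6)) = -15*(-13 + 2*23/(-11)) = -15*(-13 + 2*(-1/11)*23) = -15*(-13 - 46/11) = -15*(-189/11) = 2835/11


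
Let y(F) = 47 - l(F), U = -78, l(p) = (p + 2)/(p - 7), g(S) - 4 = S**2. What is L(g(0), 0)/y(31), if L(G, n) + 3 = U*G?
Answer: -504/73 ≈ -6.9041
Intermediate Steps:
g(S) = 4 + S**2
l(p) = (2 + p)/(-7 + p)
y(F) = 47 - (2 + F)/(-7 + F)
L(G, n) = -3 - 78*G
L(g(0), 0)/y(31) = (-3 - 78*(4 + 0**2))/(((-331 + 46*31)/(-7 + 31))) = (-3 - 78*(4 + 0))/(((-331 + 1426)/24)) = (-3 - 78*4)/(((1/24)*1095)) = (-3 - 312)/(365/8) = -315*8/365 = -504/73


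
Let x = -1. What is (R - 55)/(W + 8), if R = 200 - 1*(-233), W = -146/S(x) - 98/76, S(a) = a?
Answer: 2052/829 ≈ 2.4753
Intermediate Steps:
W = 5499/38 (W = -146/(-1) - 98/76 = -146*(-1) - 98*1/76 = 146 - 49/38 = 5499/38 ≈ 144.71)
R = 433 (R = 200 + 233 = 433)
(R - 55)/(W + 8) = (433 - 55)/(5499/38 + 8) = 378/(5803/38) = 378*(38/5803) = 2052/829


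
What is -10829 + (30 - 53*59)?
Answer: -13926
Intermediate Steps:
-10829 + (30 - 53*59) = -10829 + (30 - 3127) = -10829 - 3097 = -13926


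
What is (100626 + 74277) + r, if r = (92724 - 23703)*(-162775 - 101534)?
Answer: -18242696586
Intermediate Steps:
r = -18242871489 (r = 69021*(-264309) = -18242871489)
(100626 + 74277) + r = (100626 + 74277) - 18242871489 = 174903 - 18242871489 = -18242696586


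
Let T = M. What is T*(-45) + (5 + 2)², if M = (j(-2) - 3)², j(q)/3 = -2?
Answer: -3596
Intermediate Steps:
j(q) = -6 (j(q) = 3*(-2) = -6)
M = 81 (M = (-6 - 3)² = (-9)² = 81)
T = 81
T*(-45) + (5 + 2)² = 81*(-45) + (5 + 2)² = -3645 + 7² = -3645 + 49 = -3596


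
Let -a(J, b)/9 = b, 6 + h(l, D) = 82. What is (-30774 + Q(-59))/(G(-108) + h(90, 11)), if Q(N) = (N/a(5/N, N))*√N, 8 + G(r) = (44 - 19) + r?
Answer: 10258/5 + I*√59/135 ≈ 2051.6 + 0.056897*I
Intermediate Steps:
h(l, D) = 76 (h(l, D) = -6 + 82 = 76)
G(r) = 17 + r (G(r) = -8 + ((44 - 19) + r) = -8 + (25 + r) = 17 + r)
a(J, b) = -9*b
Q(N) = -√N/9 (Q(N) = (N/((-9*N)))*√N = (N*(-1/(9*N)))*√N = -√N/9)
(-30774 + Q(-59))/(G(-108) + h(90, 11)) = (-30774 - I*√59/9)/((17 - 108) + 76) = (-30774 - I*√59/9)/(-91 + 76) = (-30774 - I*√59/9)/(-15) = (-30774 - I*√59/9)*(-1/15) = 10258/5 + I*√59/135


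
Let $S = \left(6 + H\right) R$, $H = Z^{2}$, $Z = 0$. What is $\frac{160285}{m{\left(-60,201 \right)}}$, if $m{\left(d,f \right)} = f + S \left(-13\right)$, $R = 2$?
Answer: $\frac{32057}{9} \approx 3561.9$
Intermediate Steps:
$H = 0$ ($H = 0^{2} = 0$)
$S = 12$ ($S = \left(6 + 0\right) 2 = 6 \cdot 2 = 12$)
$m{\left(d,f \right)} = -156 + f$ ($m{\left(d,f \right)} = f + 12 \left(-13\right) = f - 156 = -156 + f$)
$\frac{160285}{m{\left(-60,201 \right)}} = \frac{160285}{-156 + 201} = \frac{160285}{45} = 160285 \cdot \frac{1}{45} = \frac{32057}{9}$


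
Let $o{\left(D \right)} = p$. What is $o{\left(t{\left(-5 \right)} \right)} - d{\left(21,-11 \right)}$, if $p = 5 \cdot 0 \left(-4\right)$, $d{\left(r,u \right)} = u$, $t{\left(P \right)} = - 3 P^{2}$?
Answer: $11$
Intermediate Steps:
$p = 0$ ($p = 0 \left(-4\right) = 0$)
$o{\left(D \right)} = 0$
$o{\left(t{\left(-5 \right)} \right)} - d{\left(21,-11 \right)} = 0 - -11 = 0 + 11 = 11$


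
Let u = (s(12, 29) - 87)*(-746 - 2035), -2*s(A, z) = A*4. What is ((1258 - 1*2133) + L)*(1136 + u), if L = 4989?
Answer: 1274628278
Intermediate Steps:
s(A, z) = -2*A (s(A, z) = -A*4/2 = -2*A)
u = 308691 (u = (-2*12 - 87)*(-746 - 2035) = (-24 - 87)*(-2781) = -111*(-2781) = 308691)
((1258 - 1*2133) + L)*(1136 + u) = ((1258 - 1*2133) + 4989)*(1136 + 308691) = ((1258 - 2133) + 4989)*309827 = (-875 + 4989)*309827 = 4114*309827 = 1274628278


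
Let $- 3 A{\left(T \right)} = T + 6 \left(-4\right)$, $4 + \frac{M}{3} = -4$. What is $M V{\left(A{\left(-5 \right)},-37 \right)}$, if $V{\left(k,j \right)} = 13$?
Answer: $-312$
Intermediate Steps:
$M = -24$ ($M = -12 + 3 \left(-4\right) = -12 - 12 = -24$)
$A{\left(T \right)} = 8 - \frac{T}{3}$ ($A{\left(T \right)} = - \frac{T + 6 \left(-4\right)}{3} = - \frac{T - 24}{3} = - \frac{-24 + T}{3} = 8 - \frac{T}{3}$)
$M V{\left(A{\left(-5 \right)},-37 \right)} = \left(-24\right) 13 = -312$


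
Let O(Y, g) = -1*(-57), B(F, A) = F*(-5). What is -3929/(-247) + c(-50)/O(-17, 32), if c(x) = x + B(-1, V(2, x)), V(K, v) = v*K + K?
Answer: 3734/247 ≈ 15.117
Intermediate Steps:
V(K, v) = K + K*v (V(K, v) = K*v + K = K + K*v)
B(F, A) = -5*F
c(x) = 5 + x (c(x) = x - 5*(-1) = x + 5 = 5 + x)
O(Y, g) = 57
-3929/(-247) + c(-50)/O(-17, 32) = -3929/(-247) + (5 - 50)/57 = -3929*(-1/247) - 45*1/57 = 3929/247 - 15/19 = 3734/247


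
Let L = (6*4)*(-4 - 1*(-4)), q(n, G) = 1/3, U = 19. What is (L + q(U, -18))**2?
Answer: 1/9 ≈ 0.11111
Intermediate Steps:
q(n, G) = 1/3
L = 0 (L = 24*(-4 + 4) = 24*0 = 0)
(L + q(U, -18))**2 = (0 + 1/3)**2 = (1/3)**2 = 1/9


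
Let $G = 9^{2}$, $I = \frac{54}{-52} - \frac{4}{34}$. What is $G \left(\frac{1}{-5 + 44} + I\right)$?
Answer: $- \frac{40473}{442} \approx -91.568$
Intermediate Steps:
$I = - \frac{511}{442}$ ($I = 54 \left(- \frac{1}{52}\right) - \frac{2}{17} = - \frac{27}{26} - \frac{2}{17} = - \frac{511}{442} \approx -1.1561$)
$G = 81$
$G \left(\frac{1}{-5 + 44} + I\right) = 81 \left(\frac{1}{-5 + 44} - \frac{511}{442}\right) = 81 \left(\frac{1}{39} - \frac{511}{442}\right) = 81 \left(- \frac{1499}{1326}\right) = - \frac{40473}{442}$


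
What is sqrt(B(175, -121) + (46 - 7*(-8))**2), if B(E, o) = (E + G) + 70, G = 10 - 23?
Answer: 2*sqrt(2659) ≈ 103.13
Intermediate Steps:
G = -13
B(E, o) = 57 + E (B(E, o) = (E - 13) + 70 = (-13 + E) + 70 = 57 + E)
sqrt(B(175, -121) + (46 - 7*(-8))**2) = sqrt((57 + 175) + (46 - 7*(-8))**2) = sqrt(232 + (46 + 56)**2) = sqrt(232 + 102**2) = sqrt(232 + 10404) = sqrt(10636) = 2*sqrt(2659)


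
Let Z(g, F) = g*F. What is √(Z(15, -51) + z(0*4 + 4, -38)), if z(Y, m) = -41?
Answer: I*√806 ≈ 28.39*I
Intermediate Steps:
Z(g, F) = F*g
√(Z(15, -51) + z(0*4 + 4, -38)) = √(-51*15 - 41) = √(-765 - 41) = √(-806) = I*√806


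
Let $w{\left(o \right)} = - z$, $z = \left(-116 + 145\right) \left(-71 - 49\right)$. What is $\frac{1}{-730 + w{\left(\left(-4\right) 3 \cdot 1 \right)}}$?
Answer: $\frac{1}{2750} \approx 0.00036364$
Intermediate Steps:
$z = -3480$ ($z = 29 \left(-120\right) = -3480$)
$w{\left(o \right)} = 3480$ ($w{\left(o \right)} = \left(-1\right) \left(-3480\right) = 3480$)
$\frac{1}{-730 + w{\left(\left(-4\right) 3 \cdot 1 \right)}} = \frac{1}{-730 + 3480} = \frac{1}{2750}$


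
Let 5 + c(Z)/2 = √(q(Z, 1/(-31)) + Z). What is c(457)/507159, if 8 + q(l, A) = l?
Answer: -10/507159 + 2*√906/507159 ≈ 9.8982e-5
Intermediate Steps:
q(l, A) = -8 + l
c(Z) = -10 + 2*√(-8 + 2*Z) (c(Z) = -10 + 2*√((-8 + Z) + Z) = -10 + 2*√(-8 + 2*Z))
c(457)/507159 = (-10 + 2*√(-8 + 2*457))/507159 = (-10 + 2*√(-8 + 914))*(1/507159) = (-10 + 2*√906)*(1/507159) = -10/507159 + 2*√906/507159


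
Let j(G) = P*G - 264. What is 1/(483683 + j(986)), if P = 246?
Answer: 1/725975 ≈ 1.3775e-6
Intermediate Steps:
j(G) = -264 + 246*G (j(G) = 246*G - 264 = -264 + 246*G)
1/(483683 + j(986)) = 1/(483683 + (-264 + 246*986)) = 1/(483683 + (-264 + 242556)) = 1/(483683 + 242292) = 1/725975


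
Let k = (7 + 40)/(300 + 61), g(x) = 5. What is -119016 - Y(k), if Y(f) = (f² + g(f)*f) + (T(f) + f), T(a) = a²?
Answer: -15510390356/130321 ≈ -1.1902e+5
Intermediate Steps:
k = 47/361 ≈ 0.13019
Y(f) = 2*f² + 6*f (Y(f) = (f² + 5*f) + (f² + f) = (f² + 5*f) + (f + f²) = 2*f² + 6*f)
-119016 - Y(k) = -119016 - 2*47*(3 + 47/361)/361 = -119016 - 2*47*1130/(361*361) = -119016 - 1*106220/130321 = -119016 - 106220/130321 = -15510390356/130321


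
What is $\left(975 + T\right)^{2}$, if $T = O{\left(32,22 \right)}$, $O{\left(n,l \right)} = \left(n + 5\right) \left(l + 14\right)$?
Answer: $5322249$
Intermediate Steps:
$O{\left(n,l \right)} = \left(5 + n\right) \left(14 + l\right)$
$T = 1332$ ($T = 70 + 5 \cdot 22 + 14 \cdot 32 + 22 \cdot 32 = 70 + 110 + 448 + 704 = 1332$)
$\left(975 + T\right)^{2} = \left(975 + 1332\right)^{2} = 2307^{2} = 5322249$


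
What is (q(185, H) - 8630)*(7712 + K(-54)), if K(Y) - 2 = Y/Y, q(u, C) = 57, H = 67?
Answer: -66140695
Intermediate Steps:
K(Y) = 3 (K(Y) = 2 + Y/Y = 2 + 1 = 3)
(q(185, H) - 8630)*(7712 + K(-54)) = (57 - 8630)*(7712 + 3) = -8573*7715 = -66140695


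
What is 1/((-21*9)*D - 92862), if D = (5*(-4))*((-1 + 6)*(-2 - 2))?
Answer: -1/168462 ≈ -5.9361e-6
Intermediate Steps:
D = 400 (D = -100*(-4) = -20*(-20) = 400)
1/((-21*9)*D - 92862) = 1/(-21*9*400 - 92862) = 1/(-189*400 - 92862) = 1/(-75600 - 92862) = 1/(-168462) = -1/168462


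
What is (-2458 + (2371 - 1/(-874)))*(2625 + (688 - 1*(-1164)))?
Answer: -340417649/874 ≈ -3.8949e+5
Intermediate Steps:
(-2458 + (2371 - 1/(-874)))*(2625 + (688 - 1*(-1164))) = (-2458 + (2371 - 1*(-1/874)))*(2625 + (688 + 1164)) = (-2458 + (2371 + 1/874))*(2625 + 1852) = (-2458 + 2072255/874)*4477 = -76037/874*4477 = -340417649/874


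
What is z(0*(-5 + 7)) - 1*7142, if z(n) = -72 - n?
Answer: -7214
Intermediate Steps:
z(0*(-5 + 7)) - 1*7142 = (-72 - 0*(-5 + 7)) - 1*7142 = (-72 - 0*2) - 7142 = (-72 - 1*0) - 7142 = (-72 + 0) - 7142 = -72 - 7142 = -7214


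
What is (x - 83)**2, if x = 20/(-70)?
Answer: 339889/49 ≈ 6936.5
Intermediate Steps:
x = -2/7 (x = 20*(-1/70) = -2/7 ≈ -0.28571)
(x - 83)**2 = (-2/7 - 83)**2 = (-583/7)**2 = 339889/49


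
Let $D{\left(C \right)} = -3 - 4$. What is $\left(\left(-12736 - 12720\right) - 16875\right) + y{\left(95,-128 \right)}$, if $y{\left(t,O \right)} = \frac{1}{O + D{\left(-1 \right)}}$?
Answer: $- \frac{5714686}{135} \approx -42331.0$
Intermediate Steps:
$D{\left(C \right)} = -7$ ($D{\left(C \right)} = -3 - 4 = -7$)
$y{\left(t,O \right)} = \frac{1}{-7 + O}$ ($y{\left(t,O \right)} = \frac{1}{O - 7} = \frac{1}{-7 + O}$)
$\left(\left(-12736 - 12720\right) - 16875\right) + y{\left(95,-128 \right)} = \left(\left(-12736 - 12720\right) - 16875\right) + \frac{1}{-7 - 128} = \left(\left(-12736 - 12720\right) - 16875\right) + \frac{1}{-135} = \left(-25456 - 16875\right) - \frac{1}{135} = -42331 - \frac{1}{135} = - \frac{5714686}{135}$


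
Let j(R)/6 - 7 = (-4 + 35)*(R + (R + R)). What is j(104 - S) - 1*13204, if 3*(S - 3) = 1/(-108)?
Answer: 777559/18 ≈ 43198.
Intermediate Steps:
S = 971/324 (S = 3 + (1/3)/(-108) = 3 + (1/3)*(-1/108) = 3 - 1/324 = 971/324 ≈ 2.9969)
j(R) = 42 + 558*R (j(R) = 42 + 6*((-4 + 35)*(R + (R + R))) = 42 + 6*(31*(R + 2*R)) = 42 + 6*(31*(3*R)) = 42 + 6*(93*R) = 42 + 558*R)
j(104 - S) - 1*13204 = (42 + 558*(104 - 1*971/324)) - 1*13204 = (42 + 558*(104 - 971/324)) - 13204 = (42 + 558*(32725/324)) - 13204 = (42 + 1014475/18) - 13204 = 1015231/18 - 13204 = 777559/18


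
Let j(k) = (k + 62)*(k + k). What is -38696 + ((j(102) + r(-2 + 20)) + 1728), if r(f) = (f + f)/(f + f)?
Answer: -3511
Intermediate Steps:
r(f) = 1 (r(f) = (2*f)/((2*f)) = (2*f)*(1/(2*f)) = 1)
j(k) = 2*k*(62 + k) (j(k) = (62 + k)*(2*k) = 2*k*(62 + k))
-38696 + ((j(102) + r(-2 + 20)) + 1728) = -38696 + ((2*102*(62 + 102) + 1) + 1728) = -38696 + ((2*102*164 + 1) + 1728) = -38696 + ((33456 + 1) + 1728) = -38696 + (33457 + 1728) = -38696 + 35185 = -3511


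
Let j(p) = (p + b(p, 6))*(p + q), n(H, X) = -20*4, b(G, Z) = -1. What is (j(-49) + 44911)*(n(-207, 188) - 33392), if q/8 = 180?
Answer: 824716608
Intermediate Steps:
q = 1440 (q = 8*180 = 1440)
n(H, X) = -80
j(p) = (-1 + p)*(1440 + p) (j(p) = (p - 1)*(p + 1440) = (-1 + p)*(1440 + p))
(j(-49) + 44911)*(n(-207, 188) - 33392) = ((-1440 + (-49)² + 1439*(-49)) + 44911)*(-80 - 33392) = ((-1440 + 2401 - 70511) + 44911)*(-33472) = (-69550 + 44911)*(-33472) = -24639*(-33472) = 824716608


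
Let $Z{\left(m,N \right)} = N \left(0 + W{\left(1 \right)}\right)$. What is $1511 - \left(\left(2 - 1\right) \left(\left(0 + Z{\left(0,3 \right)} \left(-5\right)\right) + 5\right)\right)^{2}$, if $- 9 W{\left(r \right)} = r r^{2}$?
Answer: $\frac{13199}{9} \approx 1466.6$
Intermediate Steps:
$W{\left(r \right)} = - \frac{r^{3}}{9}$ ($W{\left(r \right)} = - \frac{r r^{2}}{9} = - \frac{r^{3}}{9}$)
$Z{\left(m,N \right)} = - \frac{N}{9}$ ($Z{\left(m,N \right)} = N \left(0 - \frac{1^{3}}{9}\right) = N \left(0 - \frac{1}{9}\right) = N \left(- \frac{1}{9}\right) = - \frac{N}{9}$)
$1511 - \left(\left(2 - 1\right) \left(\left(0 + Z{\left(0,3 \right)} \left(-5\right)\right) + 5\right)\right)^{2} = 1511 - \left(\left(2 - 1\right) \left(\left(0 + \left(- \frac{1}{9}\right) 3 \left(-5\right)\right) + 5\right)\right)^{2} = 1511 - \left(\left(2 - 1\right) \left(\left(0 - - \frac{5}{3}\right) + 5\right)\right)^{2} = 1511 - \left(1 \left(\left(0 + \frac{5}{3}\right) + 5\right)\right)^{2} = 1511 - \left(1 \left(\frac{5}{3} + 5\right)\right)^{2} = 1511 - \left(1 \cdot \frac{20}{3}\right)^{2} = 1511 - \left(\frac{20}{3}\right)^{2} = 1511 - \frac{400}{9} = \frac{13199}{9}$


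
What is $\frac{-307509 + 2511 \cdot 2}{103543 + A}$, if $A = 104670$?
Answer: $- \frac{302487}{208213} \approx -1.4528$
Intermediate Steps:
$\frac{-307509 + 2511 \cdot 2}{103543 + A} = \frac{-307509 + 2511 \cdot 2}{103543 + 104670} = \frac{-307509 + 5022}{208213} = \left(-302487\right) \frac{1}{208213} = - \frac{302487}{208213}$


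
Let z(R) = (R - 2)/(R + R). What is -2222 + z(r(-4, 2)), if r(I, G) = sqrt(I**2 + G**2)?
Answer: -4443/2 - sqrt(5)/10 ≈ -2221.7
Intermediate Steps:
r(I, G) = sqrt(G**2 + I**2)
z(R) = (-2 + R)/(2*R) (z(R) = (-2 + R)/((2*R)) = (-2 + R)*(1/(2*R)) = (-2 + R)/(2*R))
-2222 + z(r(-4, 2)) = -2222 + (-2 + sqrt(2**2 + (-4)**2))/(2*(sqrt(2**2 + (-4)**2))) = -2222 + (-2 + sqrt(4 + 16))/(2*(sqrt(4 + 16))) = -2222 + (-2 + sqrt(20))/(2*(sqrt(20))) = -2222 + (-2 + 2*sqrt(5))/(2*((2*sqrt(5)))) = -2222 + (sqrt(5)/10)*(-2 + 2*sqrt(5))/2 = -2222 + sqrt(5)*(-2 + 2*sqrt(5))/20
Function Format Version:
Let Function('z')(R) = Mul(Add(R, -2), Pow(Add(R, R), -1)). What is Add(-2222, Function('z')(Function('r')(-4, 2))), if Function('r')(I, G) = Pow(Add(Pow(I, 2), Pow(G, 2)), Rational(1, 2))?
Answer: Add(Rational(-4443, 2), Mul(Rational(-1, 10), Pow(5, Rational(1, 2)))) ≈ -2221.7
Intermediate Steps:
Function('r')(I, G) = Pow(Add(Pow(G, 2), Pow(I, 2)), Rational(1, 2))
Function('z')(R) = Mul(Rational(1, 2), Pow(R, -1), Add(-2, R)) (Function('z')(R) = Mul(Add(-2, R), Pow(Mul(2, R), -1)) = Mul(Add(-2, R), Mul(Rational(1, 2), Pow(R, -1))) = Mul(Rational(1, 2), Pow(R, -1), Add(-2, R)))
Add(-2222, Function('z')(Function('r')(-4, 2))) = Add(-2222, Mul(Rational(1, 2), Pow(Pow(Add(Pow(2, 2), Pow(-4, 2)), Rational(1, 2)), -1), Add(-2, Pow(Add(Pow(2, 2), Pow(-4, 2)), Rational(1, 2))))) = Add(-2222, Mul(Rational(1, 2), Pow(Pow(Add(4, 16), Rational(1, 2)), -1), Add(-2, Pow(Add(4, 16), Rational(1, 2))))) = Add(-2222, Mul(Rational(1, 2), Pow(Pow(20, Rational(1, 2)), -1), Add(-2, Pow(20, Rational(1, 2))))) = Add(-2222, Mul(Rational(1, 2), Pow(Mul(2, Pow(5, Rational(1, 2))), -1), Add(-2, Mul(2, Pow(5, Rational(1, 2)))))) = Add(-2222, Mul(Rational(1, 2), Mul(Rational(1, 10), Pow(5, Rational(1, 2))), Add(-2, Mul(2, Pow(5, Rational(1, 2)))))) = Add(-2222, Mul(Rational(1, 20), Pow(5, Rational(1, 2)), Add(-2, Mul(2, Pow(5, Rational(1, 2))))))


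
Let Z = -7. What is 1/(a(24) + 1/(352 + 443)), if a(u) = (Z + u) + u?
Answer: 795/32596 ≈ 0.024390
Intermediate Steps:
a(u) = -7 + 2*u (a(u) = (-7 + u) + u = -7 + 2*u)
1/(a(24) + 1/(352 + 443)) = 1/((-7 + 2*24) + 1/(352 + 443)) = 1/((-7 + 48) + 1/795) = 1/(41 + 1/795) = 1/(32596/795) = 795/32596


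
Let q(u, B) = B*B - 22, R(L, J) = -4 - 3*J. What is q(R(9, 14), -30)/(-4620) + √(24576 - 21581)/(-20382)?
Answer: -439/2310 - √2995/20382 ≈ -0.19273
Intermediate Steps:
q(u, B) = -22 + B² (q(u, B) = B² - 22 = -22 + B²)
q(R(9, 14), -30)/(-4620) + √(24576 - 21581)/(-20382) = (-22 + (-30)²)/(-4620) + √(24576 - 21581)/(-20382) = (-22 + 900)*(-1/4620) + √2995*(-1/20382) = 878*(-1/4620) - √2995/20382 = -439/2310 - √2995/20382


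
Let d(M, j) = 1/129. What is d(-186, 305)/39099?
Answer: 1/5043771 ≈ 1.9826e-7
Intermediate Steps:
d(M, j) = 1/129
d(-186, 305)/39099 = (1/129)/39099 = (1/129)*(1/39099) = 1/5043771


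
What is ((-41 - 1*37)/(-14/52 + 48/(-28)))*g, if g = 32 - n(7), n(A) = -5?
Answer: 525252/361 ≈ 1455.0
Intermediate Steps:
g = 37 (g = 32 - 1*(-5) = 32 + 5 = 37)
((-41 - 1*37)/(-14/52 + 48/(-28)))*g = ((-41 - 1*37)/(-14/52 + 48/(-28)))*37 = ((-41 - 37)/(-14*1/52 + 48*(-1/28)))*37 = -78/(-7/26 - 12/7)*37 = -78/(-361/182)*37 = -78*(-182/361)*37 = (14196/361)*37 = 525252/361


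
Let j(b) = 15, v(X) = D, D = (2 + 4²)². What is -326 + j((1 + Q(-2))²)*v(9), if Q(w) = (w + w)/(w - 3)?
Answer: 4534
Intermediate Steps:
D = 324 (D = (2 + 16)² = 18² = 324)
Q(w) = 2*w/(-3 + w) (Q(w) = (2*w)/(-3 + w) = 2*w/(-3 + w))
v(X) = 324
-326 + j((1 + Q(-2))²)*v(9) = -326 + 15*324 = -326 + 4860 = 4534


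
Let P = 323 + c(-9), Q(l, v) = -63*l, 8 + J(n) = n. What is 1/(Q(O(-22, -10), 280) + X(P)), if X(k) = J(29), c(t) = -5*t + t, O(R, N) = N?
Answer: 1/651 ≈ 0.0015361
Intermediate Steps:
J(n) = -8 + n
c(t) = -4*t
P = 359 (P = 323 - 4*(-9) = 323 + 36 = 359)
X(k) = 21 (X(k) = -8 + 29 = 21)
1/(Q(O(-22, -10), 280) + X(P)) = 1/(-63*(-10) + 21) = 1/(630 + 21) = 1/651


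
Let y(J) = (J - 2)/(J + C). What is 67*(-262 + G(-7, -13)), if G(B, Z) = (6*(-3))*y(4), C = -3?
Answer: -19966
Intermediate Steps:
y(J) = (-2 + J)/(-3 + J) (y(J) = (J - 2)/(J - 3) = (-2 + J)/(-3 + J))
G(B, Z) = -36 (G(B, Z) = (6*(-3))*((-2 + 4)/(-3 + 4)) = -18*2/1 = -18*2 = -36)
67*(-262 + G(-7, -13)) = 67*(-262 - 36) = 67*(-298) = -19966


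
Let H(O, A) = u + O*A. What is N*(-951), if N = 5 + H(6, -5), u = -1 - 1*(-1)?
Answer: 23775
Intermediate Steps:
u = 0 (u = -1 + 1 = 0)
H(O, A) = A*O (H(O, A) = 0 + O*A = 0 + A*O = A*O)
N = -25 (N = 5 - 5*6 = 5 - 30 = -25)
N*(-951) = -25*(-951) = 23775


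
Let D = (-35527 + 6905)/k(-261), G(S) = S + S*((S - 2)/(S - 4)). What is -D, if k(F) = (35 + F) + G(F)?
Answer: -3792415/98849 ≈ -38.366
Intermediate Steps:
G(S) = S + S*(-2 + S)/(-4 + S) (G(S) = S + S*((-2 + S)/(-4 + S)) = S + S*(-2 + S)/(-4 + S))
k(F) = 35 + F + 2*F*(-3 + F)/(-4 + F) (k(F) = (35 + F) + 2*F*(-3 + F)/(-4 + F) = 35 + F + 2*F*(-3 + F)/(-4 + F))
D = 3792415/98849 (D = (-35527 + 6905)/(((-140 + 3*(-261)² + 25*(-261))/(-4 - 261))) = -28622*(-265/(-140 + 3*68121 - 6525)) = -28622*(-265/(-140 + 204363 - 6525)) = -28622/((-1/265*197698)) = -28622/(-197698/265) = -28622*(-265/197698) = 3792415/98849 ≈ 38.366)
-D = -1*3792415/98849 = -3792415/98849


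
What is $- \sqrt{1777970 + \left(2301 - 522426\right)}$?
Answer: $- \sqrt{1257845} \approx -1121.5$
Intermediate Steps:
$- \sqrt{1777970 + \left(2301 - 522426\right)} = - \sqrt{1777970 - 520125} = - \sqrt{1257845}$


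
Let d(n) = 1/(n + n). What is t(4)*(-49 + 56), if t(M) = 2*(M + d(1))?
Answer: 63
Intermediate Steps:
d(n) = 1/(2*n)
t(M) = 1 + 2*M (t(M) = 2*(M + (½)/1) = 2*(M + (½)*1) = 2*(M + ½) = 2*(½ + M) = 1 + 2*M)
t(4)*(-49 + 56) = (1 + 2*4)*(-49 + 56) = (1 + 8)*7 = 9*7 = 63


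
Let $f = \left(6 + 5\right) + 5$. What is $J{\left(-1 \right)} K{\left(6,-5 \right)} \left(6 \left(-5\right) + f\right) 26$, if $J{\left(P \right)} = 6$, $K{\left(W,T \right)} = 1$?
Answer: $-2184$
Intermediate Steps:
$f = 16$ ($f = 11 + 5 = 16$)
$J{\left(-1 \right)} K{\left(6,-5 \right)} \left(6 \left(-5\right) + f\right) 26 = 6 \cdot 1 \left(6 \left(-5\right) + 16\right) 26 = 6 \cdot 1 \left(-30 + 16\right) 26 = 6 \cdot 1 \left(-14\right) 26 = 6 \left(-14\right) 26 = \left(-84\right) 26 = -2184$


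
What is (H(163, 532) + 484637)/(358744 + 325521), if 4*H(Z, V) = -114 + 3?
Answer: 1938437/2737060 ≈ 0.70822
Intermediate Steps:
H(Z, V) = -111/4 (H(Z, V) = (-114 + 3)/4 = (¼)*(-111) = -111/4)
(H(163, 532) + 484637)/(358744 + 325521) = (-111/4 + 484637)/(358744 + 325521) = (1938437/4)/684265 = (1938437/4)*(1/684265) = 1938437/2737060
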